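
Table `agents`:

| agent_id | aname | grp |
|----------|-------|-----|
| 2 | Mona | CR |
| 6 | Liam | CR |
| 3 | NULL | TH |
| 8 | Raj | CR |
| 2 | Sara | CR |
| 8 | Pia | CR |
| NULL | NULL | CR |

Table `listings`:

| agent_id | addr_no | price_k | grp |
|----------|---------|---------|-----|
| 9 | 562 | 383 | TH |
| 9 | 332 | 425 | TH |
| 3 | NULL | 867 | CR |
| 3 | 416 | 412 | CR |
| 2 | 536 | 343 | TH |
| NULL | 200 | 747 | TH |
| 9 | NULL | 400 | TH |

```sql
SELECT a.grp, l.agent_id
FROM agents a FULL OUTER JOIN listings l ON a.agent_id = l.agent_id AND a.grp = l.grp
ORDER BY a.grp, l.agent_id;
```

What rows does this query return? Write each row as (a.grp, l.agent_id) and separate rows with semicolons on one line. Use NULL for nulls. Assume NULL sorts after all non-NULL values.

(CR, NULL); (CR, NULL); (CR, NULL); (CR, NULL); (CR, NULL); (CR, NULL); (TH, NULL); (NULL, 2); (NULL, 3); (NULL, 3); (NULL, 9); (NULL, 9); (NULL, 9); (NULL, NULL)

FULL OUTER JOIN keeps every row from both sides; unmatched rows get NULL for the other side's columns.
Matching on a.agent_id = l.agent_id AND a.grp = l.grp. A NULL in a compared column never satisfies the condition.
Matched pairs: 0; unmatched a rows kept: 7; unmatched l rows kept: 7.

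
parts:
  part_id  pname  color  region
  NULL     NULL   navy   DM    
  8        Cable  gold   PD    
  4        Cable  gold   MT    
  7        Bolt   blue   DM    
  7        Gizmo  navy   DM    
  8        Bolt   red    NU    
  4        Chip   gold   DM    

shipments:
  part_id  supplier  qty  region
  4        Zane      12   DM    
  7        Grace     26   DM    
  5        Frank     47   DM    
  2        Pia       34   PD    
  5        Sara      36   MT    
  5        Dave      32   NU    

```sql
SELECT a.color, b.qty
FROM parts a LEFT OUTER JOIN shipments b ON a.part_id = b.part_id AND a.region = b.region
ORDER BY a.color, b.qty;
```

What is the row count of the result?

7

LEFT JOIN keeps every row from `parts`; unmatched rows get NULL for `shipments`'s columns.
Matching on a.part_id = b.part_id AND a.region = b.region. A NULL in a compared column never satisfies the condition.
- a[0] part_id=NULL, region=DM → no match; kept with NULLs on the b side.
- a[1] part_id=8, region=PD → no match; kept with NULLs on the b side.
- a[2] part_id=4, region=MT → no match; kept with NULLs on the b side.
- a[3] part_id=7, region=DM → 1 match(es) in b → 1 row(s).
- a[4] part_id=7, region=DM → 1 match(es) in b → 1 row(s).
- a[5] part_id=8, region=NU → no match; kept with NULLs on the b side.
- a[6] part_id=4, region=DM → 1 match(es) in b → 1 row(s).
Total: 3 matched + 4 padded = 7 rows.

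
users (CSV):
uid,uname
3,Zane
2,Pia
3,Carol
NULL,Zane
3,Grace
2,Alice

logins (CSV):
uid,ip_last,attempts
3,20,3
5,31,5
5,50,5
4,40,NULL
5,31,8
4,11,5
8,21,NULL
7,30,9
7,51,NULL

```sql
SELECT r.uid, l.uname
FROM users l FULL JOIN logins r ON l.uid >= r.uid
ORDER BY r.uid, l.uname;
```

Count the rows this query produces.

FULL OUTER JOIN keeps every row from both sides; unmatched rows get NULL for the other side's columns.
Matching on l.uid >= r.uid. A NULL in a compared column never satisfies the condition.
- l row (uid=3): matches 1 r row(s) → 1 output row(s).
- l row (uid=2): no match → kept, r columns NULL.
- l row (uid=3): matches 1 r row(s) → 1 output row(s).
- l row (uid=NULL): no match → kept, r columns NULL.
- l row (uid=3): matches 1 r row(s) → 1 output row(s).
- l row (uid=2): no match → kept, r columns NULL.
- 8 r row(s) had no l match → kept, l columns NULL.
Total: 3 matched + 11 padded = 14 rows.

14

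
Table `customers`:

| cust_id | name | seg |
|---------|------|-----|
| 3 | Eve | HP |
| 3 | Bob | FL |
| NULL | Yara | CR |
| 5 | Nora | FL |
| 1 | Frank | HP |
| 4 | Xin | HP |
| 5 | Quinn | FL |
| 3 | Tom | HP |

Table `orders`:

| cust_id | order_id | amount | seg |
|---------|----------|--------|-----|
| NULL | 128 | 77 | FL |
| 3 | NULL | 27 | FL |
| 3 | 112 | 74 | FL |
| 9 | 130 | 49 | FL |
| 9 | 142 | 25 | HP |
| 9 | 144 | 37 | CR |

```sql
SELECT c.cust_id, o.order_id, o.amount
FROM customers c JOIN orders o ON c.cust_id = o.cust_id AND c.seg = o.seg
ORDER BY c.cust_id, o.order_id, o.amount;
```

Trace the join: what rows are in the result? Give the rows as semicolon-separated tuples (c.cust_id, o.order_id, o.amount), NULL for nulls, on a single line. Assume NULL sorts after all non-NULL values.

(3, 112, 74); (3, NULL, 27)

INNER JOIN keeps only pairs where the ON condition holds.
Matching on c.cust_id = o.cust_id AND c.seg = o.seg. A NULL in a compared column never satisfies the condition.
Matched pairs: 2.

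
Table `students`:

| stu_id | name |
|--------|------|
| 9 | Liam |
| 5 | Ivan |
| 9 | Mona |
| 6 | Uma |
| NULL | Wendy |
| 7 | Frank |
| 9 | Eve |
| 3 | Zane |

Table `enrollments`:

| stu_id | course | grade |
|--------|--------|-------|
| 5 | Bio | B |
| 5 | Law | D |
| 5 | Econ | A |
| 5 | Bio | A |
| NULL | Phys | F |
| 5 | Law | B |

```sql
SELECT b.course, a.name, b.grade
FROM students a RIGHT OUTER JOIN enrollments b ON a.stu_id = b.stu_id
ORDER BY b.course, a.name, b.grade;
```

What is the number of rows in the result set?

6

RIGHT JOIN keeps every row from `enrollments`; unmatched rows get NULL for `students`'s columns.
Matching on a.stu_id = b.stu_id. A NULL in a compared column never satisfies the condition.
- a[0] stu_id=9 → no match.
- a[1] stu_id=5 → 5 match(es) in b → 5 row(s).
- a[2] stu_id=9 → no match.
- a[3] stu_id=6 → no match.
- a[4] stu_id=NULL → no match.
- a[5] stu_id=7 → no match.
- a[6] stu_id=9 → no match.
- a[7] stu_id=3 → no match.
- plus 1 unmatched b row(s), each kept with NULL a columns.
Total: 5 matched + 1 padded = 6 rows.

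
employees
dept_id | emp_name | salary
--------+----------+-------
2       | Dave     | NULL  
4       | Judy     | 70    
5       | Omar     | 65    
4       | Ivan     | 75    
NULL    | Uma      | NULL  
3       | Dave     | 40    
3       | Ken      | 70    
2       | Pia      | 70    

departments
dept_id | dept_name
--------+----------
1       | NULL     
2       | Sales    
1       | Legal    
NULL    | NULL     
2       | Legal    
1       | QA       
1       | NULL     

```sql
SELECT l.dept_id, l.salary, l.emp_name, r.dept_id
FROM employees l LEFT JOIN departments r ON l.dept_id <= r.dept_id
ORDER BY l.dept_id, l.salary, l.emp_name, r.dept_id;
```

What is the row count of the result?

LEFT JOIN keeps every row from `employees`; unmatched rows get NULL for `departments`'s columns.
Matching on l.dept_id <= r.dept_id. A NULL in a compared column never satisfies the condition.
Matched pairs: 4; unmatched l rows kept: 6.
Total: 4 matched + 6 padded = 10 rows.

10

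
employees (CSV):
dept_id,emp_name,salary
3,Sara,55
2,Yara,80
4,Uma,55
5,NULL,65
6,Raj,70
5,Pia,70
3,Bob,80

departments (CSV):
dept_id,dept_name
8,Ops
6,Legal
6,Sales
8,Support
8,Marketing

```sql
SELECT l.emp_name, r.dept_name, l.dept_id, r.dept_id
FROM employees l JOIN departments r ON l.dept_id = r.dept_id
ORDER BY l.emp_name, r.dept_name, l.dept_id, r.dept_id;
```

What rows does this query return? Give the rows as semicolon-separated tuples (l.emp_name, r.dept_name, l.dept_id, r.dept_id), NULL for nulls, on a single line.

INNER JOIN keeps only pairs where the ON condition holds.
Matching on l.dept_id = r.dept_id.
- l[0] dept_id=3 → no match; dropped.
- l[1] dept_id=2 → no match; dropped.
- l[2] dept_id=4 → no match; dropped.
- l[3] dept_id=5 → no match; dropped.
- l[4] dept_id=6 → 2 match(es) in r → 2 row(s).
- l[5] dept_id=5 → no match; dropped.
- l[6] dept_id=3 → no match; dropped.
After projecting and ordering:
l.emp_name | r.dept_name | l.dept_id | r.dept_id
Raj | Legal | 6 | 6
Raj | Sales | 6 | 6

(Raj, Legal, 6, 6); (Raj, Sales, 6, 6)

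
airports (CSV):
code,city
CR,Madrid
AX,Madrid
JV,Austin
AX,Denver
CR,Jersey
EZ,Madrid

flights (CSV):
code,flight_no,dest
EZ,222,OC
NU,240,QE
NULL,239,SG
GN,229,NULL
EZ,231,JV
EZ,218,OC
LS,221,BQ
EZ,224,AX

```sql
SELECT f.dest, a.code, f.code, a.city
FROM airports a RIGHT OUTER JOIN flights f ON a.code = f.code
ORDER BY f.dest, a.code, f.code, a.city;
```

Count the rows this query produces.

RIGHT JOIN keeps every row from `flights`; unmatched rows get NULL for `airports`'s columns.
Matching on a.code = f.code. A NULL in a compared column never satisfies the condition.
- a (code=CR) has no partner in f.
- a (code=AX) has no partner in f.
- a (code=JV) has no partner in f.
- a (code=AX) has no partner in f.
- a (code=CR) has no partner in f.
- a (code=EZ) pairs with 4 row(s) of f.
- 4 f row(s) had no a match → kept, a columns NULL.
Total: 4 matched + 4 padded = 8 rows.

8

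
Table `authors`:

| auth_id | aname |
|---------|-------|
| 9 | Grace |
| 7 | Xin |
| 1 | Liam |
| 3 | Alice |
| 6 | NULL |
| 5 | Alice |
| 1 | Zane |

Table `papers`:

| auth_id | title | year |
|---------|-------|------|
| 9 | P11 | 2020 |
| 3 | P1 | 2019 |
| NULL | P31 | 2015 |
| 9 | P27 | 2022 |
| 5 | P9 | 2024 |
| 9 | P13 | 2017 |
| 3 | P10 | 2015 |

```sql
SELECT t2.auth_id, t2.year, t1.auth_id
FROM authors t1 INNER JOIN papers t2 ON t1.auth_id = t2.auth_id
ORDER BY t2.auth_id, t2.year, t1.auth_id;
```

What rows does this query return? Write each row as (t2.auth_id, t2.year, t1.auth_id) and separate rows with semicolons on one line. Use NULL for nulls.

(3, 2015, 3); (3, 2019, 3); (5, 2024, 5); (9, 2017, 9); (9, 2020, 9); (9, 2022, 9)

INNER JOIN keeps only pairs where the ON condition holds.
Matching on t1.auth_id = t2.auth_id. A NULL in a compared column never satisfies the condition.
- t1[0] auth_id=9 → 3 match(es) in t2 → 3 row(s).
- t1[1] auth_id=7 → no match; dropped.
- t1[2] auth_id=1 → no match; dropped.
- t1[3] auth_id=3 → 2 match(es) in t2 → 2 row(s).
- t1[4] auth_id=6 → no match; dropped.
- t1[5] auth_id=5 → 1 match(es) in t2 → 1 row(s).
- t1[6] auth_id=1 → no match; dropped.
After projecting and ordering:
t2.auth_id | t2.year | t1.auth_id
3 | 2015 | 3
3 | 2019 | 3
5 | 2024 | 5
9 | 2017 | 9
9 | 2020 | 9
9 | 2022 | 9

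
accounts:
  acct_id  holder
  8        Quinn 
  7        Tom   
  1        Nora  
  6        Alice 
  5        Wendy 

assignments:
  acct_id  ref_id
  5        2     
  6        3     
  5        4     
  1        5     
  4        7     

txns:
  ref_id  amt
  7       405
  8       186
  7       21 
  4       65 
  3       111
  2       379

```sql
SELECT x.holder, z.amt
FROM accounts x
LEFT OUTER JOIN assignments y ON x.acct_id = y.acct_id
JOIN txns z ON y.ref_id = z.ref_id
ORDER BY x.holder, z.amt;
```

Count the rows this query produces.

Evaluate left to right. First `accounts x LEFT JOIN assignments y` on acct_id: 6 row(s).
Then INNER JOIN `txns z` on ref_id: keep only rows whose y.ref_id appears in z.
Result: 3 row(s).

3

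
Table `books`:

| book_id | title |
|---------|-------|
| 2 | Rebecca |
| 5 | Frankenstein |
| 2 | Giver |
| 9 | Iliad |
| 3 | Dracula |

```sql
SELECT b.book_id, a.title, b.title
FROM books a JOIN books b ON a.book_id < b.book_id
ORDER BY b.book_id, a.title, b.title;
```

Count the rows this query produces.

9

INNER JOIN keeps only pairs where the ON condition holds.
Matching on a.book_id < b.book_id.
Matched pairs: 9.
Total: 9 rows.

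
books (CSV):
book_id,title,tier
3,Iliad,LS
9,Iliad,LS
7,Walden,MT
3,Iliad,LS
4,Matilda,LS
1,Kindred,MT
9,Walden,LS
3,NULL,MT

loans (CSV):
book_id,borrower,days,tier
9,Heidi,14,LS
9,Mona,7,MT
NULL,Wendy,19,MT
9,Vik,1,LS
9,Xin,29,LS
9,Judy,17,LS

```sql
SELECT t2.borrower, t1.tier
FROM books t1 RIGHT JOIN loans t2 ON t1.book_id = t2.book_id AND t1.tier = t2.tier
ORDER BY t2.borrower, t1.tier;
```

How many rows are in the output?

10

RIGHT JOIN keeps every row from `loans`; unmatched rows get NULL for `books`'s columns.
Matching on t1.book_id = t2.book_id AND t1.tier = t2.tier. A NULL in a compared column never satisfies the condition.
Matched pairs: 8; unmatched t2 rows kept: 2.
Total: 8 matched + 2 padded = 10 rows.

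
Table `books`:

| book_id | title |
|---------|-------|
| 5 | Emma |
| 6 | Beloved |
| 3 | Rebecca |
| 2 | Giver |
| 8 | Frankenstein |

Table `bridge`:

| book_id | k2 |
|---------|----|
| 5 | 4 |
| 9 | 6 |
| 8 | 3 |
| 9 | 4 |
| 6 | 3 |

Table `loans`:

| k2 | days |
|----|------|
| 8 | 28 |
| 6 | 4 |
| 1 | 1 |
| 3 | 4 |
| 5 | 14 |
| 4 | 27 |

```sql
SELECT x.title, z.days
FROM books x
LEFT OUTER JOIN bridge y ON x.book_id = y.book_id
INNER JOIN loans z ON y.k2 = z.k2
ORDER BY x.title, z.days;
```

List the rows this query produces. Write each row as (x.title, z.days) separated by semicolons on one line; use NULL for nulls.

(Beloved, 4); (Emma, 27); (Frankenstein, 4)

Joins associate left-to-right: books LEFT JOIN bridge on book_id gives 5 intermediate row(s).
Then INNER JOIN `loans z` on k2: keep only rows whose y.k2 appears in z.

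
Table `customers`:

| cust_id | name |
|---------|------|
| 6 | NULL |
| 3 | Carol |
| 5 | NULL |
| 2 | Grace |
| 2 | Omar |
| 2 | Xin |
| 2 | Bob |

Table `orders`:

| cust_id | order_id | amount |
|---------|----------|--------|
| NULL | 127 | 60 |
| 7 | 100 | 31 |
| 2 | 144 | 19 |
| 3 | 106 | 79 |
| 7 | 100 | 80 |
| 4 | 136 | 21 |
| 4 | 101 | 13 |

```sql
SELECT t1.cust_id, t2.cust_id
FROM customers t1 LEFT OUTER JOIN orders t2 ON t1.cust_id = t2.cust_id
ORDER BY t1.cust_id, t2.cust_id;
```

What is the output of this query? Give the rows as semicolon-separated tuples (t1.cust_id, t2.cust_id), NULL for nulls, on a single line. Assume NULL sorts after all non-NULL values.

(2, 2); (2, 2); (2, 2); (2, 2); (3, 3); (5, NULL); (6, NULL)

LEFT JOIN keeps every row from `customers`; unmatched rows get NULL for `orders`'s columns.
Matching on t1.cust_id = t2.cust_id. A NULL in a compared column never satisfies the condition.
- cust_id=6: no t2 row matches, row kept with t2 columns NULL.
- cust_id=3: 1 matching t2 row(s), so 1 row(s) emitted.
- cust_id=5: no t2 row matches, row kept with t2 columns NULL.
- cust_id=2: 1 matching t2 row(s), so 1 row(s) emitted.
- cust_id=2: 1 matching t2 row(s), so 1 row(s) emitted.
- cust_id=2: 1 matching t2 row(s), so 1 row(s) emitted.
- cust_id=2: 1 matching t2 row(s), so 1 row(s) emitted.
After projecting and ordering:
t1.cust_id | t2.cust_id
2 | 2
2 | 2
2 | 2
2 | 2
3 | 3
5 | NULL
6 | NULL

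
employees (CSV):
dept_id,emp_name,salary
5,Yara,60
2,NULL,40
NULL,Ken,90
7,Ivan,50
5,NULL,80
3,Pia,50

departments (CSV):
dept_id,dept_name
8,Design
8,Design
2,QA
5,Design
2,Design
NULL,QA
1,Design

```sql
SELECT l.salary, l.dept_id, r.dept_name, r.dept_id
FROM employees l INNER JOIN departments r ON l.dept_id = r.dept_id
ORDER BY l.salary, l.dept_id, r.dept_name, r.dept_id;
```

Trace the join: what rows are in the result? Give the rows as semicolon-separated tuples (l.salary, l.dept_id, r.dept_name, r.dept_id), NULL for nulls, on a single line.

(40, 2, Design, 2); (40, 2, QA, 2); (60, 5, Design, 5); (80, 5, Design, 5)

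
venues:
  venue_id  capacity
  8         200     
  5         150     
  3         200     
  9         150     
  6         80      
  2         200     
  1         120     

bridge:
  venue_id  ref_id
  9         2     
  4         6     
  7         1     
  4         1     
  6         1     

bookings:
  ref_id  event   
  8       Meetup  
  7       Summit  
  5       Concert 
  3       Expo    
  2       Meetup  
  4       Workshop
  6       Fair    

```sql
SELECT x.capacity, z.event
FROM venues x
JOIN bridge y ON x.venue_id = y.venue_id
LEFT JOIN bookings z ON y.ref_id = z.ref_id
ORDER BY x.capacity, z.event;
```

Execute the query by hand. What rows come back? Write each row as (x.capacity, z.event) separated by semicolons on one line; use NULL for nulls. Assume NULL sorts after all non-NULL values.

(80, NULL); (150, Meetup)

Step 1 — x INNER JOIN y on venue_id → 2 row(s).
Then LEFT JOIN `bookings z` on ref_id: each of those 2 rows is kept; rows whose y.ref_id has no match in z get NULL for z's columns.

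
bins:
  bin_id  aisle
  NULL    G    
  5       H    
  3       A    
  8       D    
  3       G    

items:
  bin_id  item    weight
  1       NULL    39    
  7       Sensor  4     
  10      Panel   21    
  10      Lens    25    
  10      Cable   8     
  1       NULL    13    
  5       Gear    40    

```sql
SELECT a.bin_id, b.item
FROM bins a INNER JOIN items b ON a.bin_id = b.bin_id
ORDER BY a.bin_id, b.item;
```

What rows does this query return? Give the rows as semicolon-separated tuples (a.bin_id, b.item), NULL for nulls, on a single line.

(5, Gear)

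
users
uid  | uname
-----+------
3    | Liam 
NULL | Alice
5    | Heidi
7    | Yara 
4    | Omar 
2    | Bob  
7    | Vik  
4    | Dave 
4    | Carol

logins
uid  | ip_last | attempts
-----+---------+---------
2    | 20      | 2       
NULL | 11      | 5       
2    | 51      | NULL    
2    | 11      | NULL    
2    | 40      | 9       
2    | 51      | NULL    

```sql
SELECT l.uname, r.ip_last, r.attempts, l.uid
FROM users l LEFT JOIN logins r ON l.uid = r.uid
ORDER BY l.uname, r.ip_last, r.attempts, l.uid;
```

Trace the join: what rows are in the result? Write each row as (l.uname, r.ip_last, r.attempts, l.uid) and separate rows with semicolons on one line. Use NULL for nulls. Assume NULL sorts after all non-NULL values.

(Alice, NULL, NULL, NULL); (Bob, 11, NULL, 2); (Bob, 20, 2, 2); (Bob, 40, 9, 2); (Bob, 51, NULL, 2); (Bob, 51, NULL, 2); (Carol, NULL, NULL, 4); (Dave, NULL, NULL, 4); (Heidi, NULL, NULL, 5); (Liam, NULL, NULL, 3); (Omar, NULL, NULL, 4); (Vik, NULL, NULL, 7); (Yara, NULL, NULL, 7)

LEFT JOIN keeps every row from `users`; unmatched rows get NULL for `logins`'s columns.
Matching on l.uid = r.uid. A NULL in a compared column never satisfies the condition.
- l (uid=3) has no partner → padded with NULL.
- l (uid=NULL) has no partner → padded with NULL.
- l (uid=5) has no partner → padded with NULL.
- l (uid=7) has no partner → padded with NULL.
- l (uid=4) has no partner → padded with NULL.
- l (uid=2) pairs with 5 row(s) of r.
- l (uid=7) has no partner → padded with NULL.
- l (uid=4) has no partner → padded with NULL.
- l (uid=4) has no partner → padded with NULL.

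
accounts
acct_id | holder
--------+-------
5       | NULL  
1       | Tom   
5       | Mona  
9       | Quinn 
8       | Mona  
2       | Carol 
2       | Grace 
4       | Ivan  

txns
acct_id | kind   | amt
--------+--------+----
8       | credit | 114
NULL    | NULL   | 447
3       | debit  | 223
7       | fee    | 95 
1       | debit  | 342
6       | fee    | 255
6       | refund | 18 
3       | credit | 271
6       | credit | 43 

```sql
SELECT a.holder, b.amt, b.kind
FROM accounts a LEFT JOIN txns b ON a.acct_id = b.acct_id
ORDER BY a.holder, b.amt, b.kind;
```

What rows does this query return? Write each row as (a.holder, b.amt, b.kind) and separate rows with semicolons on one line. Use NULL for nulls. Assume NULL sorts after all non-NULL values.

LEFT JOIN keeps every row from `accounts`; unmatched rows get NULL for `txns`'s columns.
Matching on a.acct_id = b.acct_id. A NULL in a compared column never satisfies the condition.
- acct_id=5: no b row matches, row kept with b columns NULL.
- acct_id=1: 1 matching b row(s), so 1 row(s) emitted.
- acct_id=5: no b row matches, row kept with b columns NULL.
- acct_id=9: no b row matches, row kept with b columns NULL.
- acct_id=8: 1 matching b row(s), so 1 row(s) emitted.
- acct_id=2: no b row matches, row kept with b columns NULL.
- acct_id=2: no b row matches, row kept with b columns NULL.
- acct_id=4: no b row matches, row kept with b columns NULL.
After projecting and ordering:
a.holder | b.amt | b.kind
Carol | NULL | NULL
Grace | NULL | NULL
Ivan | NULL | NULL
Mona | 114 | credit
Mona | NULL | NULL
Quinn | NULL | NULL
Tom | 342 | debit
NULL | NULL | NULL

(Carol, NULL, NULL); (Grace, NULL, NULL); (Ivan, NULL, NULL); (Mona, 114, credit); (Mona, NULL, NULL); (Quinn, NULL, NULL); (Tom, 342, debit); (NULL, NULL, NULL)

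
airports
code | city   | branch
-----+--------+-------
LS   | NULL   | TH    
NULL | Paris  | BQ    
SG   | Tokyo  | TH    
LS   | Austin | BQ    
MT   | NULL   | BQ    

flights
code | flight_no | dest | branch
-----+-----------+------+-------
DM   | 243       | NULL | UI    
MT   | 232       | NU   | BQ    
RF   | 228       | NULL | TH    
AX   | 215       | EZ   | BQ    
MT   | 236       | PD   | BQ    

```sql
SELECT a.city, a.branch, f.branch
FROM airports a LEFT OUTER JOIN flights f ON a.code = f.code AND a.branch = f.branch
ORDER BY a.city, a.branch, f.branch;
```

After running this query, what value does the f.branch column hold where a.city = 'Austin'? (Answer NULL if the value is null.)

LEFT JOIN keeps every row from `airports`; unmatched rows get NULL for `flights`'s columns.
Matching on a.code = f.code AND a.branch = f.branch. A NULL in a compared column never satisfies the condition.
- a (code=LS, branch=TH) has no partner → padded with NULL.
- a (code=NULL, branch=BQ) has no partner → padded with NULL.
- a (code=SG, branch=TH) has no partner → padded with NULL.
- a (code=LS, branch=BQ) has no partner → padded with NULL.
- a (code=MT, branch=BQ) pairs with 2 row(s) of f.

NULL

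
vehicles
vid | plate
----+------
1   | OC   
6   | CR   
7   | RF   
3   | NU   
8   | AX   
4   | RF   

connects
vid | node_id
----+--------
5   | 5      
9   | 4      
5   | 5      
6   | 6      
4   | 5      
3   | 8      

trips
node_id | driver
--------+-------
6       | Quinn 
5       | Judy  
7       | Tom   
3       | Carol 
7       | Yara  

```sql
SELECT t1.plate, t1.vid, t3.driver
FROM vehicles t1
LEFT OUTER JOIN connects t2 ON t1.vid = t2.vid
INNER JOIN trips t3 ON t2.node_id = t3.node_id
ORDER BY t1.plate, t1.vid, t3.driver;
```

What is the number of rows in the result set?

2

Step 1 — t1 LEFT JOIN t2 on vid → 6 row(s).
Then INNER JOIN `trips t3` on node_id: keep only rows whose t2.node_id appears in t3.
Result: 2 row(s).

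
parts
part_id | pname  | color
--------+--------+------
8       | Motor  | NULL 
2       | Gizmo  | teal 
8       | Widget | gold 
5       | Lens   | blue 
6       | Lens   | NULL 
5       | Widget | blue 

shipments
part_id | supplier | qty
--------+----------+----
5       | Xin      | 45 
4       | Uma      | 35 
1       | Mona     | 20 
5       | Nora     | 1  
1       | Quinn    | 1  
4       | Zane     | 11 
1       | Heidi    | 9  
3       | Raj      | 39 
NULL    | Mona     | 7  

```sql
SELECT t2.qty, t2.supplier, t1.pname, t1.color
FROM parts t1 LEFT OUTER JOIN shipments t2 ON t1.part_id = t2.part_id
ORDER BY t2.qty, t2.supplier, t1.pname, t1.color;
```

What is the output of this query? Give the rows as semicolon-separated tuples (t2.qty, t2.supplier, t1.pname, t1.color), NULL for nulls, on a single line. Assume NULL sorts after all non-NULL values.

LEFT JOIN keeps every row from `parts`; unmatched rows get NULL for `shipments`'s columns.
Matching on t1.part_id = t2.part_id. A NULL in a compared column never satisfies the condition.
- t1 (part_id=8) has no partner → padded with NULL.
- t1 (part_id=2) has no partner → padded with NULL.
- t1 (part_id=8) has no partner → padded with NULL.
- t1 (part_id=5) pairs with 2 row(s) of t2.
- t1 (part_id=6) has no partner → padded with NULL.
- t1 (part_id=5) pairs with 2 row(s) of t2.
After projecting and ordering:
t2.qty | t2.supplier | t1.pname | t1.color
1 | Nora | Lens | blue
1 | Nora | Widget | blue
45 | Xin | Lens | blue
45 | Xin | Widget | blue
NULL | NULL | Gizmo | teal
NULL | NULL | Lens | NULL
NULL | NULL | Motor | NULL
NULL | NULL | Widget | gold

(1, Nora, Lens, blue); (1, Nora, Widget, blue); (45, Xin, Lens, blue); (45, Xin, Widget, blue); (NULL, NULL, Gizmo, teal); (NULL, NULL, Lens, NULL); (NULL, NULL, Motor, NULL); (NULL, NULL, Widget, gold)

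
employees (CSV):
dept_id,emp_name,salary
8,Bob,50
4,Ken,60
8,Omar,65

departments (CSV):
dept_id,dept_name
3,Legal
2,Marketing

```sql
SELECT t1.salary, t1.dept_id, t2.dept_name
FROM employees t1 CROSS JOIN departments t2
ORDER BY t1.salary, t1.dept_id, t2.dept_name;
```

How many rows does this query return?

6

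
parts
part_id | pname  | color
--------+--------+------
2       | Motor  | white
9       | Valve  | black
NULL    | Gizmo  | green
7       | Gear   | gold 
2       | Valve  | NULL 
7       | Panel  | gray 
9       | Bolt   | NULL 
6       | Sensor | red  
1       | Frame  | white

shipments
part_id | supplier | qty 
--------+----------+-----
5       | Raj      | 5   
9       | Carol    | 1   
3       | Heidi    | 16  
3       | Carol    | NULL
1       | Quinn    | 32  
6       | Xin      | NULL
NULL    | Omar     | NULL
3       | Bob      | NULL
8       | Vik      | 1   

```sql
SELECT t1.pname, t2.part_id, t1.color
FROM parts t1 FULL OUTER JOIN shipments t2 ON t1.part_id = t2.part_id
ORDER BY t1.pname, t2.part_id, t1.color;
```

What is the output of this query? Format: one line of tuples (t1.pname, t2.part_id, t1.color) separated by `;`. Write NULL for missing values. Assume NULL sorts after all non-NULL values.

(Bolt, 9, NULL); (Frame, 1, white); (Gear, NULL, gold); (Gizmo, NULL, green); (Motor, NULL, white); (Panel, NULL, gray); (Sensor, 6, red); (Valve, 9, black); (Valve, NULL, NULL); (NULL, 3, NULL); (NULL, 3, NULL); (NULL, 3, NULL); (NULL, 5, NULL); (NULL, 8, NULL); (NULL, NULL, NULL)

FULL OUTER JOIN keeps every row from both sides; unmatched rows get NULL for the other side's columns.
Matching on t1.part_id = t2.part_id. A NULL in a compared column never satisfies the condition.
Matched pairs: 4; unmatched t1 rows kept: 5; unmatched t2 rows kept: 6.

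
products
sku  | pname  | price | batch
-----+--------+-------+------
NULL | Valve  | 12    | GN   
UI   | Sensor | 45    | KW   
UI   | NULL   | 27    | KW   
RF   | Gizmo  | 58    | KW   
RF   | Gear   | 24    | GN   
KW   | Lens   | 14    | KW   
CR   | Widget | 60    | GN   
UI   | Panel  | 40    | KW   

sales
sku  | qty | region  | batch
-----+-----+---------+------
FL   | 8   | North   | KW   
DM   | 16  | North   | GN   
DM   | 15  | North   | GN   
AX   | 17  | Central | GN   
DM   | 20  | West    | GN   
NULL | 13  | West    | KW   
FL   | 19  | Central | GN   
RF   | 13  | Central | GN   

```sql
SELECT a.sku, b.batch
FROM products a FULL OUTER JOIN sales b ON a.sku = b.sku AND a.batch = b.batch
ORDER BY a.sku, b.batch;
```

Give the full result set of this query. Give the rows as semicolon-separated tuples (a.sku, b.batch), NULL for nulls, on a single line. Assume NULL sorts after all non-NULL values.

(CR, NULL); (KW, NULL); (RF, GN); (RF, NULL); (UI, NULL); (UI, NULL); (UI, NULL); (NULL, GN); (NULL, GN); (NULL, GN); (NULL, GN); (NULL, GN); (NULL, KW); (NULL, KW); (NULL, NULL)

FULL OUTER JOIN keeps every row from both sides; unmatched rows get NULL for the other side's columns.
Matching on a.sku = b.sku AND a.batch = b.batch. A NULL in a compared column never satisfies the condition.
- sku=NULL, batch=GN: no b row matches, row kept with b columns NULL.
- sku=UI, batch=KW: no b row matches, row kept with b columns NULL.
- sku=UI, batch=KW: no b row matches, row kept with b columns NULL.
- sku=RF, batch=KW: no b row matches, row kept with b columns NULL.
- sku=RF, batch=GN: 1 matching b row(s), so 1 row(s) emitted.
- sku=KW, batch=KW: no b row matches, row kept with b columns NULL.
- sku=CR, batch=GN: no b row matches, row kept with b columns NULL.
- sku=UI, batch=KW: no b row matches, row kept with b columns NULL.
- plus 7 unmatched b row(s), each kept with NULL a columns.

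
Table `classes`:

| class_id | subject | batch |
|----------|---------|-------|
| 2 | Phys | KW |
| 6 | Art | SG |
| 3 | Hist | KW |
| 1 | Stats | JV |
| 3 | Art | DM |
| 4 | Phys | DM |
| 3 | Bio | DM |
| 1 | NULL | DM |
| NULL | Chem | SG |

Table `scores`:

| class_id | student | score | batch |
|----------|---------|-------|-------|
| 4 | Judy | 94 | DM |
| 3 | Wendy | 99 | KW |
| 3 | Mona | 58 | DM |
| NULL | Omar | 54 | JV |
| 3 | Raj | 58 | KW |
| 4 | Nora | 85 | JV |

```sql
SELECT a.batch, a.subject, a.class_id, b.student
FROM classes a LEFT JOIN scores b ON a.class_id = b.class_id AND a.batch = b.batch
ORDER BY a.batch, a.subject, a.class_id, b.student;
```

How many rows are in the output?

LEFT JOIN keeps every row from `classes`; unmatched rows get NULL for `scores`'s columns.
Matching on a.class_id = b.class_id AND a.batch = b.batch. A NULL in a compared column never satisfies the condition.
- a[0] class_id=2, batch=KW → no match; kept with NULLs on the b side.
- a[1] class_id=6, batch=SG → no match; kept with NULLs on the b side.
- a[2] class_id=3, batch=KW → 2 match(es) in b → 2 row(s).
- a[3] class_id=1, batch=JV → no match; kept with NULLs on the b side.
- a[4] class_id=3, batch=DM → 1 match(es) in b → 1 row(s).
- a[5] class_id=4, batch=DM → 1 match(es) in b → 1 row(s).
- a[6] class_id=3, batch=DM → 1 match(es) in b → 1 row(s).
- a[7] class_id=1, batch=DM → no match; kept with NULLs on the b side.
- a[8] class_id=NULL, batch=SG → no match; kept with NULLs on the b side.
Total: 5 matched + 5 padded = 10 rows.

10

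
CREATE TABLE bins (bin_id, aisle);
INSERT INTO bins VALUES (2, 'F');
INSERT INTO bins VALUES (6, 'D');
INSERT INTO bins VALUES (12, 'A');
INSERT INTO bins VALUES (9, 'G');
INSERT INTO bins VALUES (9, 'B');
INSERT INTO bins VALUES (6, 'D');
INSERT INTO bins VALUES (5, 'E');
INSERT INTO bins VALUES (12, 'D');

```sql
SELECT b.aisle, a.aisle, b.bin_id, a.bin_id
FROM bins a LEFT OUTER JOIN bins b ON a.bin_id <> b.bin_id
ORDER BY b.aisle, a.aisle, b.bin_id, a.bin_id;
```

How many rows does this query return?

LEFT JOIN keeps every row from `bins a`; unmatched rows get NULL for `bins b`'s columns.
Matching on a.bin_id <> b.bin_id.
- bin_id=2: 7 matching b row(s), so 7 row(s) emitted.
- bin_id=6: 6 matching b row(s), so 6 row(s) emitted.
- bin_id=12: 6 matching b row(s), so 6 row(s) emitted.
- bin_id=9: 6 matching b row(s), so 6 row(s) emitted.
- bin_id=9: 6 matching b row(s), so 6 row(s) emitted.
- bin_id=6: 6 matching b row(s), so 6 row(s) emitted.
- bin_id=5: 7 matching b row(s), so 7 row(s) emitted.
- bin_id=12: 6 matching b row(s), so 6 row(s) emitted.
Total: 50 rows.

50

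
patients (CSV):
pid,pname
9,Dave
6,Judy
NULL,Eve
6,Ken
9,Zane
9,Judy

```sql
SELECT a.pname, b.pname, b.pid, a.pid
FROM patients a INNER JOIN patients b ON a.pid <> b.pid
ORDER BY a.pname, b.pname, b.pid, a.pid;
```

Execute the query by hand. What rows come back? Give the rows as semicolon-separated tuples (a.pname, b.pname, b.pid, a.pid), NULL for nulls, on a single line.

(Dave, Judy, 6, 9); (Dave, Ken, 6, 9); (Judy, Dave, 9, 6); (Judy, Judy, 6, 9); (Judy, Judy, 9, 6); (Judy, Ken, 6, 9); (Judy, Zane, 9, 6); (Ken, Dave, 9, 6); (Ken, Judy, 9, 6); (Ken, Zane, 9, 6); (Zane, Judy, 6, 9); (Zane, Ken, 6, 9)

INNER JOIN keeps only pairs where the ON condition holds.
Matching on a.pid <> b.pid. A NULL in a compared column never satisfies the condition.
- a (pid=9) pairs with 2 row(s) of b.
- a (pid=6) pairs with 3 row(s) of b.
- a (pid=NULL) has no partner → excluded.
- a (pid=6) pairs with 3 row(s) of b.
- a (pid=9) pairs with 2 row(s) of b.
- a (pid=9) pairs with 2 row(s) of b.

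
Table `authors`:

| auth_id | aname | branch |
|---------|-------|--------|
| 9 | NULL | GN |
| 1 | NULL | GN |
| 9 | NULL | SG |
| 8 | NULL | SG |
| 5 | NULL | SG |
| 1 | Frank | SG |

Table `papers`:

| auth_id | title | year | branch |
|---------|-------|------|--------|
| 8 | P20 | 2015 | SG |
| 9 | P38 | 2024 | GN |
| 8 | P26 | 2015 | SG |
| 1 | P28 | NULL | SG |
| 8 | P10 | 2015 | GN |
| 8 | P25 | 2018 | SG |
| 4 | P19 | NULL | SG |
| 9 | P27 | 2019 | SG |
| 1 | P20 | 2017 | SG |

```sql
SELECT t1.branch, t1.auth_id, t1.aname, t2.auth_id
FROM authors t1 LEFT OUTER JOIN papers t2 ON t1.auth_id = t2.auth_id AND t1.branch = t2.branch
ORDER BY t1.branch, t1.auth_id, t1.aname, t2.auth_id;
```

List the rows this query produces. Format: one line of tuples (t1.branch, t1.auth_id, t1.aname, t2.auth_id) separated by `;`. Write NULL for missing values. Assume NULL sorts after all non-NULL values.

LEFT JOIN keeps every row from `authors`; unmatched rows get NULL for `papers`'s columns.
Matching on t1.auth_id = t2.auth_id AND t1.branch = t2.branch.
Matched pairs: 7; unmatched t1 rows kept: 2.

(GN, 1, NULL, NULL); (GN, 9, NULL, 9); (SG, 1, Frank, 1); (SG, 1, Frank, 1); (SG, 5, NULL, NULL); (SG, 8, NULL, 8); (SG, 8, NULL, 8); (SG, 8, NULL, 8); (SG, 9, NULL, 9)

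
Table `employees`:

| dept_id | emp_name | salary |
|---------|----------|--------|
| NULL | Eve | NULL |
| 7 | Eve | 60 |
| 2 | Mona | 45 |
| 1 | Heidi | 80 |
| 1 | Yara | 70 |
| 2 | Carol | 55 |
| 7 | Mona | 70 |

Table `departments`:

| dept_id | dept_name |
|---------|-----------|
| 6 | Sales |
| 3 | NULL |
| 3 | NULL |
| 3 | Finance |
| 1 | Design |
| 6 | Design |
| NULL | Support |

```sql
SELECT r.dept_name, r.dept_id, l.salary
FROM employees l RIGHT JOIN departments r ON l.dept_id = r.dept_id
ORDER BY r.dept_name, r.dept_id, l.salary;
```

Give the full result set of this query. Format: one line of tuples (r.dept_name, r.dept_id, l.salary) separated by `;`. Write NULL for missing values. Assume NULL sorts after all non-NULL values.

(Design, 1, 70); (Design, 1, 80); (Design, 6, NULL); (Finance, 3, NULL); (Sales, 6, NULL); (Support, NULL, NULL); (NULL, 3, NULL); (NULL, 3, NULL)

RIGHT JOIN keeps every row from `departments`; unmatched rows get NULL for `employees`'s columns.
Matching on l.dept_id = r.dept_id. A NULL in a compared column never satisfies the condition.
Matched pairs: 2; unmatched r rows kept: 6.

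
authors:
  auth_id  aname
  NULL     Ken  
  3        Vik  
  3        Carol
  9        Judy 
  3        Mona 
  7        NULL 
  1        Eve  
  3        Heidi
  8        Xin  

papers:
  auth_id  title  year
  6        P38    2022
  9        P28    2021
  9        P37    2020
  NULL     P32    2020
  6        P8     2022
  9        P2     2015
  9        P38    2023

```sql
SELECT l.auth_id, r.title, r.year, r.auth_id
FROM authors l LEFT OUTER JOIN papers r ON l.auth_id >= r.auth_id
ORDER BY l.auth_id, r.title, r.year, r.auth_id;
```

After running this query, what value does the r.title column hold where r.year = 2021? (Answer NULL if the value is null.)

P28

LEFT JOIN keeps every row from `authors`; unmatched rows get NULL for `papers`'s columns.
Matching on l.auth_id >= r.auth_id. A NULL in a compared column never satisfies the condition.
- l row (auth_id=NULL): no match → kept, r columns NULL.
- l row (auth_id=3): no match → kept, r columns NULL.
- l row (auth_id=3): no match → kept, r columns NULL.
- l row (auth_id=9): matches 6 r row(s) → 6 output row(s).
- l row (auth_id=3): no match → kept, r columns NULL.
- l row (auth_id=7): matches 2 r row(s) → 2 output row(s).
- l row (auth_id=1): no match → kept, r columns NULL.
- l row (auth_id=3): no match → kept, r columns NULL.
- l row (auth_id=8): matches 2 r row(s) → 2 output row(s).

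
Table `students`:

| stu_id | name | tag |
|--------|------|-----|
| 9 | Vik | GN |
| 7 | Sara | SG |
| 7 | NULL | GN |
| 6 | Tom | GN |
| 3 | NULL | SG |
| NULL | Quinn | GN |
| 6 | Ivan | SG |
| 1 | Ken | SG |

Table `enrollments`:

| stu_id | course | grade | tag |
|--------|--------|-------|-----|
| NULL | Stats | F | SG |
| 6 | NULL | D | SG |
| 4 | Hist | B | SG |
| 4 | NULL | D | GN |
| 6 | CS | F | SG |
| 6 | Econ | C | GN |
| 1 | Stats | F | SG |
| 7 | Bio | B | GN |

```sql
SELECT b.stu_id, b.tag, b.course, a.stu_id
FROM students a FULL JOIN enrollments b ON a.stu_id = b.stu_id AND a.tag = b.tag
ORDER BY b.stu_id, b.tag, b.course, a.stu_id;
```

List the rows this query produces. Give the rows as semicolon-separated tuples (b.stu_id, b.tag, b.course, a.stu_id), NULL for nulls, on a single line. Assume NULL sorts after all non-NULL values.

(1, SG, Stats, 1); (4, GN, NULL, NULL); (4, SG, Hist, NULL); (6, GN, Econ, 6); (6, SG, CS, 6); (6, SG, NULL, 6); (7, GN, Bio, 7); (NULL, SG, Stats, NULL); (NULL, NULL, NULL, 3); (NULL, NULL, NULL, 7); (NULL, NULL, NULL, 9); (NULL, NULL, NULL, NULL)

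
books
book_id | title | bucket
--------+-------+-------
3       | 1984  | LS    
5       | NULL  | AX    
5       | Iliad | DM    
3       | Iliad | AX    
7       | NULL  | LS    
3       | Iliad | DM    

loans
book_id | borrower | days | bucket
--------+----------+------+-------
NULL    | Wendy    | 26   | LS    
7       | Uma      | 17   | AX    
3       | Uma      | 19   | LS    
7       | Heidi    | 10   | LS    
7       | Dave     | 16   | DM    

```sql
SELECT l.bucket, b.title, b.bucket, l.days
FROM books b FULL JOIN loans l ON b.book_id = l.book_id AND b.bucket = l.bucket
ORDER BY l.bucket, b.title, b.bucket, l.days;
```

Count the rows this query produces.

FULL OUTER JOIN keeps every row from both sides; unmatched rows get NULL for the other side's columns.
Matching on b.book_id = l.book_id AND b.bucket = l.bucket. A NULL in a compared column never satisfies the condition.
- b[0] book_id=3, bucket=LS → 1 match(es) in l → 1 row(s).
- b[1] book_id=5, bucket=AX → no match; kept with NULLs on the l side.
- b[2] book_id=5, bucket=DM → no match; kept with NULLs on the l side.
- b[3] book_id=3, bucket=AX → no match; kept with NULLs on the l side.
- b[4] book_id=7, bucket=LS → 1 match(es) in l → 1 row(s).
- b[5] book_id=3, bucket=DM → no match; kept with NULLs on the l side.
- 3 row(s) from l found no b partner → padded with NULL.
Total: 2 matched + 7 padded = 9 rows.

9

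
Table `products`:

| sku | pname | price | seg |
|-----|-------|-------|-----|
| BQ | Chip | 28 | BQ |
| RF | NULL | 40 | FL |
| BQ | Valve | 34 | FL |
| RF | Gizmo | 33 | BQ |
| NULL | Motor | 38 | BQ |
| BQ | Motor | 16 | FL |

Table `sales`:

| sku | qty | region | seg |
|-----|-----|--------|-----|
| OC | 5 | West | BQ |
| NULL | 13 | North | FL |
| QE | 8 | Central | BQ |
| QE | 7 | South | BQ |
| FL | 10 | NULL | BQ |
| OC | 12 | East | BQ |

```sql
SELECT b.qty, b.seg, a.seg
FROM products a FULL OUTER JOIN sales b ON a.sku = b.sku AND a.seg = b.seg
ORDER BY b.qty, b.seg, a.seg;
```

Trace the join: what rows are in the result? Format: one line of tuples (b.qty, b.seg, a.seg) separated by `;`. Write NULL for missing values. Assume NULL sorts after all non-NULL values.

(5, BQ, NULL); (7, BQ, NULL); (8, BQ, NULL); (10, BQ, NULL); (12, BQ, NULL); (13, FL, NULL); (NULL, NULL, BQ); (NULL, NULL, BQ); (NULL, NULL, BQ); (NULL, NULL, FL); (NULL, NULL, FL); (NULL, NULL, FL)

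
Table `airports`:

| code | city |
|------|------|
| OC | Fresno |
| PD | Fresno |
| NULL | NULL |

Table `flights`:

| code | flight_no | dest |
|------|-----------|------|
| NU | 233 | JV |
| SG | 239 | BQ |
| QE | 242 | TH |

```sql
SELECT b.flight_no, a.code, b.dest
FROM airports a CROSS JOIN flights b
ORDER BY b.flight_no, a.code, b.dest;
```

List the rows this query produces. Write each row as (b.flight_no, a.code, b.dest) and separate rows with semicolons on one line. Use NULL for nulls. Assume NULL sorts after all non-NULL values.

(233, OC, JV); (233, PD, JV); (233, NULL, JV); (239, OC, BQ); (239, PD, BQ); (239, NULL, BQ); (242, OC, TH); (242, PD, TH); (242, NULL, TH)

CROSS JOIN pairs every row of `airports` with every row of `flights`: 3 × 3 = 9 rows.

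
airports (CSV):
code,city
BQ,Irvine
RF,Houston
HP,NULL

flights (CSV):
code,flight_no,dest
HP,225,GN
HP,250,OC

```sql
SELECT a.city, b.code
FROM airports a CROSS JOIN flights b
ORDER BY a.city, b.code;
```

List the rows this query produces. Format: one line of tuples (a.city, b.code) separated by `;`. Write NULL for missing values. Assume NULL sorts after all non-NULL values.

(Houston, HP); (Houston, HP); (Irvine, HP); (Irvine, HP); (NULL, HP); (NULL, HP)

CROSS JOIN pairs every row of `airports` with every row of `flights`: 3 × 2 = 6 rows.
After projecting and ordering:
a.city | b.code
Houston | HP
Houston | HP
Irvine | HP
Irvine | HP
NULL | HP
NULL | HP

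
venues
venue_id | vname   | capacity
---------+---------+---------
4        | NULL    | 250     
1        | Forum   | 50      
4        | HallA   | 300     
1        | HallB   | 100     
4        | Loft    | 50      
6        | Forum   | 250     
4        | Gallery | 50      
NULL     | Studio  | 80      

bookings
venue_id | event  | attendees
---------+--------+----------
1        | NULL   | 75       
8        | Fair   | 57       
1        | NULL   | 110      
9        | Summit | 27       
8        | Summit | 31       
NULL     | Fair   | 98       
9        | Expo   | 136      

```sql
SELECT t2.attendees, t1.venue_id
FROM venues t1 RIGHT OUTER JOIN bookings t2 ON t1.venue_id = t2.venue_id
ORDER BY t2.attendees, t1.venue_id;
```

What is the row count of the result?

9

RIGHT JOIN keeps every row from `bookings`; unmatched rows get NULL for `venues`'s columns.
Matching on t1.venue_id = t2.venue_id. A NULL in a compared column never satisfies the condition.
- t1 (venue_id=4) has no partner in t2.
- t1 (venue_id=1) pairs with 2 row(s) of t2.
- t1 (venue_id=4) has no partner in t2.
- t1 (venue_id=1) pairs with 2 row(s) of t2.
- t1 (venue_id=4) has no partner in t2.
- t1 (venue_id=6) has no partner in t2.
- t1 (venue_id=4) has no partner in t2.
- t1 (venue_id=NULL) has no partner in t2.
- 5 t2 row(s) had no t1 match → kept, t1 columns NULL.
Total: 4 matched + 5 padded = 9 rows.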